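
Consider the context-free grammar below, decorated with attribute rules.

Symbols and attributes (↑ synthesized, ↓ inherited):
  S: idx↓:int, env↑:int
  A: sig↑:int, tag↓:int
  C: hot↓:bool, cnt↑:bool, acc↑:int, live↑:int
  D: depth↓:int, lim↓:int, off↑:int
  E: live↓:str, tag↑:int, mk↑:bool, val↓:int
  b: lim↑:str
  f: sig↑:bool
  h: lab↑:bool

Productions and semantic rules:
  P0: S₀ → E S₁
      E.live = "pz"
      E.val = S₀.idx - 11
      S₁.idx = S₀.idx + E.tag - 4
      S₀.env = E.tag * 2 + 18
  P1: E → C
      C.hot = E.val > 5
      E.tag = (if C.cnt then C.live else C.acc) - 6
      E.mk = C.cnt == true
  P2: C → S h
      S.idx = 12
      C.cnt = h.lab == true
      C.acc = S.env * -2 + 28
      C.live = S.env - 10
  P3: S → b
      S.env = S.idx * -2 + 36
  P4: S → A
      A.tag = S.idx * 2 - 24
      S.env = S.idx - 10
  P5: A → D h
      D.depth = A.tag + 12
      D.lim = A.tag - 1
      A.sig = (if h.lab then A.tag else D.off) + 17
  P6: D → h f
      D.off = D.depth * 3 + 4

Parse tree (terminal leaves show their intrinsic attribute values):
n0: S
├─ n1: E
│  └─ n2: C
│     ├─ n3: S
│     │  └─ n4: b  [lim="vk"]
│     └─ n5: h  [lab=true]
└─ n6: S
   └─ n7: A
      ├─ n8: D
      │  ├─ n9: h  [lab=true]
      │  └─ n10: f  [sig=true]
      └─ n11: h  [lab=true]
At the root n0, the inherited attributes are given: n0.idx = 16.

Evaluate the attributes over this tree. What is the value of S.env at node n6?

1. n0.idx = 16  [given at root]
2. n1.live = "pz"  ["pz"]
3. n1.val = 5  [S₀.idx - 11]
4. n2.hot = false  [E.val > 5]
5. n3.idx = 12  [12]
6. n4.lim = "vk"  [terminal]
7. n3.env = 12  [S.idx * -2 + 36]
8. n5.lab = true  [terminal]
9. n2.cnt = true  [h.lab == true]
10. n2.acc = 4  [S.env * -2 + 28]
11. n2.live = 2  [S.env - 10]
12. n1.tag = -4  [(if C.cnt then C.live else C.acc) - 6]
13. n1.mk = true  [C.cnt == true]
14. n6.idx = 8  [S₀.idx + E.tag - 4]
15. n7.tag = -8  [S.idx * 2 - 24]
16. n8.depth = 4  [A.tag + 12]
17. n8.lim = -9  [A.tag - 1]
18. n9.lab = true  [terminal]
19. n10.sig = true  [terminal]
20. n8.off = 16  [D.depth * 3 + 4]
21. n11.lab = true  [terminal]
22. n7.sig = 9  [(if h.lab then A.tag else D.off) + 17]
23. n6.env = -2  [S.idx - 10]
24. n0.env = 10  [E.tag * 2 + 18]

-2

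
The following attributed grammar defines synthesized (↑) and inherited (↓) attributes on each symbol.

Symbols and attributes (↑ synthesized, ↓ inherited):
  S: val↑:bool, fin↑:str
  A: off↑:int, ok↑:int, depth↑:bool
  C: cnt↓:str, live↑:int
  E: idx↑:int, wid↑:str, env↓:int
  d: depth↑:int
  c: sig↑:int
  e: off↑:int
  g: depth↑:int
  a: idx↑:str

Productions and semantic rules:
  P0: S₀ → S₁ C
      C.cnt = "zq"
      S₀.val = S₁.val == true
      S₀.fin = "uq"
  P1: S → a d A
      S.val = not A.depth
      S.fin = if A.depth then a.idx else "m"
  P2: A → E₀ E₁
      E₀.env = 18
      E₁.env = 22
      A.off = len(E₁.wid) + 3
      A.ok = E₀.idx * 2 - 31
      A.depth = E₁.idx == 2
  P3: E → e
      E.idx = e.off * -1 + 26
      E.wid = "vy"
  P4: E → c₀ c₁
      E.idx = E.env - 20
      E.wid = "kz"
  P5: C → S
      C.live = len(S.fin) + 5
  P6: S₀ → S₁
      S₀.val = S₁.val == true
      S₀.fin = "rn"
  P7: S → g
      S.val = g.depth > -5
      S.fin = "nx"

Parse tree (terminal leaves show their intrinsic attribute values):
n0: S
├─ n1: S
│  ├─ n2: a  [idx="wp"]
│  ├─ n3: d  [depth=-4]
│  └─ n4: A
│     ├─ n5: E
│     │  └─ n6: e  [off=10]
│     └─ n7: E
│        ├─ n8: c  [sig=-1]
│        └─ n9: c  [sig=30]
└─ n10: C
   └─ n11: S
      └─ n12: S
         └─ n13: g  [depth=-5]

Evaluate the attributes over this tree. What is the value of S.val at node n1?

1. n2.idx = "wp"  [terminal]
2. n3.depth = -4  [terminal]
3. n5.env = 18  [18]
4. n6.off = 10  [terminal]
5. n5.idx = 16  [e.off * -1 + 26]
6. n5.wid = "vy"  ["vy"]
7. n7.env = 22  [22]
8. n8.sig = -1  [terminal]
9. n9.sig = 30  [terminal]
10. n7.idx = 2  [E.env - 20]
11. n7.wid = "kz"  ["kz"]
12. n4.off = 5  [len(E₁.wid) + 3]
13. n4.ok = 1  [E₀.idx * 2 - 31]
14. n4.depth = true  [E₁.idx == 2]
15. n1.val = false  [not A.depth]
16. n1.fin = "wp"  [if A.depth then a.idx else "m"]
17. n10.cnt = "zq"  ["zq"]
18. n13.depth = -5  [terminal]
19. n12.val = false  [g.depth > -5]
20. n12.fin = "nx"  ["nx"]
21. n11.val = false  [S₁.val == true]
22. n11.fin = "rn"  ["rn"]
23. n10.live = 7  [len(S.fin) + 5]
24. n0.val = false  [S₁.val == true]
25. n0.fin = "uq"  ["uq"]

false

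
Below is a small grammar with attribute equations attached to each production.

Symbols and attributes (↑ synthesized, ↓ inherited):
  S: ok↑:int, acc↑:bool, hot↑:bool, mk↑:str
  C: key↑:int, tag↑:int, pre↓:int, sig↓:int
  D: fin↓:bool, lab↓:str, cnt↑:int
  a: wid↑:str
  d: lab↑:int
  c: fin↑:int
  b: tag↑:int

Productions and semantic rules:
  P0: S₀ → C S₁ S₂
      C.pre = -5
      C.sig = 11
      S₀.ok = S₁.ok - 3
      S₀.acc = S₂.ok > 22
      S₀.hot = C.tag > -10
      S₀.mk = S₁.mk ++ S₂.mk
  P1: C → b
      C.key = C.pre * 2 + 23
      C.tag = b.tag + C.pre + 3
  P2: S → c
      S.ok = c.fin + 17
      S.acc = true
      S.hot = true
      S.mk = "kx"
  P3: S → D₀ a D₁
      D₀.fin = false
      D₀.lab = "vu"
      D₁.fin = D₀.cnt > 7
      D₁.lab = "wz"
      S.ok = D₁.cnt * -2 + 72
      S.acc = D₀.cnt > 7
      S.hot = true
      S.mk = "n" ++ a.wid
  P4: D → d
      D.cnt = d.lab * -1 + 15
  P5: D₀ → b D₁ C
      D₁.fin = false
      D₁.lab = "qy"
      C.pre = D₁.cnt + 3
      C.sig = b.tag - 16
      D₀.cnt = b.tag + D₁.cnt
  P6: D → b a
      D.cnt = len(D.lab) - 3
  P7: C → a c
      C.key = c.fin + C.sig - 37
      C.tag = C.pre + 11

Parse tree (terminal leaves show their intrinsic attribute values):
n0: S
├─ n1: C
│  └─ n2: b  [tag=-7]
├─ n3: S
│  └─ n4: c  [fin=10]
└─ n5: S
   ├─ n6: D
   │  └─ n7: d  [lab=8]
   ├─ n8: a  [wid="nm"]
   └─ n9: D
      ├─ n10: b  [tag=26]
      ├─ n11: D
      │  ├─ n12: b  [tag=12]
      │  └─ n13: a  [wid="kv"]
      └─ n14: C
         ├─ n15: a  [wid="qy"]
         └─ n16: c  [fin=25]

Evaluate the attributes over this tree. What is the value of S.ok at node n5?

22

1. n1.pre = -5  [-5]
2. n1.sig = 11  [11]
3. n2.tag = -7  [terminal]
4. n1.key = 13  [C.pre * 2 + 23]
5. n1.tag = -9  [b.tag + C.pre + 3]
6. n4.fin = 10  [terminal]
7. n3.ok = 27  [c.fin + 17]
8. n3.acc = true  [true]
9. n3.hot = true  [true]
10. n3.mk = "kx"  ["kx"]
11. n6.fin = false  [false]
12. n6.lab = "vu"  ["vu"]
13. n7.lab = 8  [terminal]
14. n6.cnt = 7  [d.lab * -1 + 15]
15. n8.wid = "nm"  [terminal]
16. n9.fin = false  [D₀.cnt > 7]
17. n9.lab = "wz"  ["wz"]
18. n10.tag = 26  [terminal]
19. n11.fin = false  [false]
20. n11.lab = "qy"  ["qy"]
21. n12.tag = 12  [terminal]
22. n13.wid = "kv"  [terminal]
23. n11.cnt = -1  [len(D.lab) - 3]
24. n14.pre = 2  [D₁.cnt + 3]
25. n14.sig = 10  [b.tag - 16]
26. n15.wid = "qy"  [terminal]
27. n16.fin = 25  [terminal]
28. n14.key = -2  [c.fin + C.sig - 37]
29. n14.tag = 13  [C.pre + 11]
30. n9.cnt = 25  [b.tag + D₁.cnt]
31. n5.ok = 22  [D₁.cnt * -2 + 72]
32. n5.acc = false  [D₀.cnt > 7]
33. n5.hot = true  [true]
34. n5.mk = "nnm"  ["n" ++ a.wid]
35. n0.ok = 24  [S₁.ok - 3]
36. n0.acc = false  [S₂.ok > 22]
37. n0.hot = true  [C.tag > -10]
38. n0.mk = "kxnnm"  [S₁.mk ++ S₂.mk]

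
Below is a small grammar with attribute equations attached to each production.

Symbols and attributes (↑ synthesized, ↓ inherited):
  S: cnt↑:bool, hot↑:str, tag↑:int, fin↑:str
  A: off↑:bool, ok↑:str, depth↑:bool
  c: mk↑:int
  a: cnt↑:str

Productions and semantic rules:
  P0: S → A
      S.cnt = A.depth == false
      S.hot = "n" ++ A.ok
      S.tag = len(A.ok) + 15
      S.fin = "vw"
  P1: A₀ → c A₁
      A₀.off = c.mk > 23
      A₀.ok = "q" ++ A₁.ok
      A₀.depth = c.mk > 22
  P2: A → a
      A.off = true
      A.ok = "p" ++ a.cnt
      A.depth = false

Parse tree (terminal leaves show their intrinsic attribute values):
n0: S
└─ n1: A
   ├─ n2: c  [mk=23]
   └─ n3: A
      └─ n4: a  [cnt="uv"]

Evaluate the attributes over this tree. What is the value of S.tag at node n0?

1. n2.mk = 23  [terminal]
2. n4.cnt = "uv"  [terminal]
3. n3.off = true  [true]
4. n3.ok = "puv"  ["p" ++ a.cnt]
5. n3.depth = false  [false]
6. n1.off = false  [c.mk > 23]
7. n1.ok = "qpuv"  ["q" ++ A₁.ok]
8. n1.depth = true  [c.mk > 22]
9. n0.cnt = false  [A.depth == false]
10. n0.hot = "nqpuv"  ["n" ++ A.ok]
11. n0.tag = 19  [len(A.ok) + 15]
12. n0.fin = "vw"  ["vw"]

19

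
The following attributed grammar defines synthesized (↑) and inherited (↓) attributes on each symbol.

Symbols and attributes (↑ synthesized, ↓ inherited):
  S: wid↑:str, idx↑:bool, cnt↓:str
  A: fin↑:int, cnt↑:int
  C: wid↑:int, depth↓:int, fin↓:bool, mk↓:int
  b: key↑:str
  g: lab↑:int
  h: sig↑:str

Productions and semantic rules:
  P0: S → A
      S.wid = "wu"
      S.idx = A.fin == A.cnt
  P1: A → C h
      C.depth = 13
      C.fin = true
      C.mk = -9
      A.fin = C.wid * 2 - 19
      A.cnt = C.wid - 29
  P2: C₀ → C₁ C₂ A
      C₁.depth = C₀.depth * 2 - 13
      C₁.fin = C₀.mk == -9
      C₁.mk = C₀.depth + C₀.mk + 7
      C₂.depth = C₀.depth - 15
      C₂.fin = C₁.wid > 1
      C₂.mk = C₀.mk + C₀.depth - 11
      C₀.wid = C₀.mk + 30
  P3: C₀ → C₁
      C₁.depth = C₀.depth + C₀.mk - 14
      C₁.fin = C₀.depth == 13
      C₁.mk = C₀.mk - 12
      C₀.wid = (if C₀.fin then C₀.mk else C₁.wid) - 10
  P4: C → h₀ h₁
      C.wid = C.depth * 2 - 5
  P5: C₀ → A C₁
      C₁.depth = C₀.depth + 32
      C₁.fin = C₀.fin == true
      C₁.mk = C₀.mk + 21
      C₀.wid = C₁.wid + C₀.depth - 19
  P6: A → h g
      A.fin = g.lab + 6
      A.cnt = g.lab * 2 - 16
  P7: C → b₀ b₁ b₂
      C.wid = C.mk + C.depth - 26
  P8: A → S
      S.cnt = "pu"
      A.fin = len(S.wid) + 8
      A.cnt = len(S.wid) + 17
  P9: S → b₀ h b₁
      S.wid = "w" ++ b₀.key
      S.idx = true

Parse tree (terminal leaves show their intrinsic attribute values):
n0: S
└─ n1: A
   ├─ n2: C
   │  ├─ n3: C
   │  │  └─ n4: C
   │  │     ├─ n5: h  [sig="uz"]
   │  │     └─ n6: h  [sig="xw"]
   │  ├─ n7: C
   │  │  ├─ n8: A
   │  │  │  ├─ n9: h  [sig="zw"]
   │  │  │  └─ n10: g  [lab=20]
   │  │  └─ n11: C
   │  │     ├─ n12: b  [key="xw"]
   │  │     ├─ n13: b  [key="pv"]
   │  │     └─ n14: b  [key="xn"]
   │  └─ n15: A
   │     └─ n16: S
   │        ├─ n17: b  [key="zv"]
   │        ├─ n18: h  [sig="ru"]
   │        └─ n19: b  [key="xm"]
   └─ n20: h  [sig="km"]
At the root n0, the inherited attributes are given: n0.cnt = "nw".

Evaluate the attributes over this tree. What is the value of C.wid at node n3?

1. n0.cnt = "nw"  [given at root]
2. n2.depth = 13  [13]
3. n2.fin = true  [true]
4. n2.mk = -9  [-9]
5. n3.depth = 13  [C₀.depth * 2 - 13]
6. n3.fin = true  [C₀.mk == -9]
7. n3.mk = 11  [C₀.depth + C₀.mk + 7]
8. n4.depth = 10  [C₀.depth + C₀.mk - 14]
9. n4.fin = true  [C₀.depth == 13]
10. n4.mk = -1  [C₀.mk - 12]
11. n5.sig = "uz"  [terminal]
12. n6.sig = "xw"  [terminal]
13. n4.wid = 15  [C.depth * 2 - 5]
14. n3.wid = 1  [(if C₀.fin then C₀.mk else C₁.wid) - 10]
15. n7.depth = -2  [C₀.depth - 15]
16. n7.fin = false  [C₁.wid > 1]
17. n7.mk = -7  [C₀.mk + C₀.depth - 11]
18. n9.sig = "zw"  [terminal]
19. n10.lab = 20  [terminal]
20. n8.fin = 26  [g.lab + 6]
21. n8.cnt = 24  [g.lab * 2 - 16]
22. n11.depth = 30  [C₀.depth + 32]
23. n11.fin = false  [C₀.fin == true]
24. n11.mk = 14  [C₀.mk + 21]
25. n12.key = "xw"  [terminal]
26. n13.key = "pv"  [terminal]
27. n14.key = "xn"  [terminal]
28. n11.wid = 18  [C.mk + C.depth - 26]
29. n7.wid = -3  [C₁.wid + C₀.depth - 19]
30. n16.cnt = "pu"  ["pu"]
31. n17.key = "zv"  [terminal]
32. n18.sig = "ru"  [terminal]
33. n19.key = "xm"  [terminal]
34. n16.wid = "wzv"  ["w" ++ b₀.key]
35. n16.idx = true  [true]
36. n15.fin = 11  [len(S.wid) + 8]
37. n15.cnt = 20  [len(S.wid) + 17]
38. n2.wid = 21  [C₀.mk + 30]
39. n20.sig = "km"  [terminal]
40. n1.fin = 23  [C.wid * 2 - 19]
41. n1.cnt = -8  [C.wid - 29]
42. n0.wid = "wu"  ["wu"]
43. n0.idx = false  [A.fin == A.cnt]

1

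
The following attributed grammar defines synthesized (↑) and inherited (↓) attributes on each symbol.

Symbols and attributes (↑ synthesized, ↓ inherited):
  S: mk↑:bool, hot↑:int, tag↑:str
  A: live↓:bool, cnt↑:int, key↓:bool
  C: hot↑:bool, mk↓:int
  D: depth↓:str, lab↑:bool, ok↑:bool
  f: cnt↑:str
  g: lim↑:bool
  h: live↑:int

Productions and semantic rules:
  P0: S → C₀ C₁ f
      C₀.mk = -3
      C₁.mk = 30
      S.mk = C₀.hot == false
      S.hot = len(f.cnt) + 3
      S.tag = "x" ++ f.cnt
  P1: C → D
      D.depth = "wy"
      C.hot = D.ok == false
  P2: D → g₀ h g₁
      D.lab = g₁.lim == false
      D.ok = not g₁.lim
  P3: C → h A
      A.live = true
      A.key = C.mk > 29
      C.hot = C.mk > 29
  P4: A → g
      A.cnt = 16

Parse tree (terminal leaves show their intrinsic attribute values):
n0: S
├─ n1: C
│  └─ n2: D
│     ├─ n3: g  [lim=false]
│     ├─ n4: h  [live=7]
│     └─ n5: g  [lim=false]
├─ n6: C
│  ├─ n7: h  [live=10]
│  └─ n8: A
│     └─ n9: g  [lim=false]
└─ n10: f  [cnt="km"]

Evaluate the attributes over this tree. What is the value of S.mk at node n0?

true

1. n1.mk = -3  [-3]
2. n2.depth = "wy"  ["wy"]
3. n3.lim = false  [terminal]
4. n4.live = 7  [terminal]
5. n5.lim = false  [terminal]
6. n2.lab = true  [g₁.lim == false]
7. n2.ok = true  [not g₁.lim]
8. n1.hot = false  [D.ok == false]
9. n6.mk = 30  [30]
10. n7.live = 10  [terminal]
11. n8.live = true  [true]
12. n8.key = true  [C.mk > 29]
13. n9.lim = false  [terminal]
14. n8.cnt = 16  [16]
15. n6.hot = true  [C.mk > 29]
16. n10.cnt = "km"  [terminal]
17. n0.mk = true  [C₀.hot == false]
18. n0.hot = 5  [len(f.cnt) + 3]
19. n0.tag = "xkm"  ["x" ++ f.cnt]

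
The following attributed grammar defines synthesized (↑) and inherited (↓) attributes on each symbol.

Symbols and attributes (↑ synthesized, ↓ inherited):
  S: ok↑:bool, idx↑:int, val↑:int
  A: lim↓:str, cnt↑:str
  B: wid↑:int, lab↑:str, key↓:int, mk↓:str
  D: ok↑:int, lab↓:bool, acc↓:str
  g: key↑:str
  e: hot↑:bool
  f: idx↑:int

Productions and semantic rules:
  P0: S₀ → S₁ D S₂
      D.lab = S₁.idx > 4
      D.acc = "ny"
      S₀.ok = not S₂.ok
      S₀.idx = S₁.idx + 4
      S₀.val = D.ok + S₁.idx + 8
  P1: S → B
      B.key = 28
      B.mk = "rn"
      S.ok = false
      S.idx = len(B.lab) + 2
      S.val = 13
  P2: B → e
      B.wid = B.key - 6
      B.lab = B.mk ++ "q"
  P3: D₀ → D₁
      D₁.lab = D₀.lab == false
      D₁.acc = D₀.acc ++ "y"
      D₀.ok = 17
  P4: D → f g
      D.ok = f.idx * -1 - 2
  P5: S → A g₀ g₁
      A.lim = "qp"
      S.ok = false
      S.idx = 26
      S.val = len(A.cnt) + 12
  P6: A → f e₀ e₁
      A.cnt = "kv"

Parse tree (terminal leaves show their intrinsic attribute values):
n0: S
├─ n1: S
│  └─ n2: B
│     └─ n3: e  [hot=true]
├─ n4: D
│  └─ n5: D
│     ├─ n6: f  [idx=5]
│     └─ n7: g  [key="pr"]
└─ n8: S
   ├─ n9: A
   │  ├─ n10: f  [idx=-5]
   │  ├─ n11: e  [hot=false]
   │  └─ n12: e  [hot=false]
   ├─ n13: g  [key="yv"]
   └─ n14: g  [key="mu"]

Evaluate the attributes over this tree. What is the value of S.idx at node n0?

9

1. n2.key = 28  [28]
2. n2.mk = "rn"  ["rn"]
3. n3.hot = true  [terminal]
4. n2.wid = 22  [B.key - 6]
5. n2.lab = "rnq"  [B.mk ++ "q"]
6. n1.ok = false  [false]
7. n1.idx = 5  [len(B.lab) + 2]
8. n1.val = 13  [13]
9. n4.lab = true  [S₁.idx > 4]
10. n4.acc = "ny"  ["ny"]
11. n5.lab = false  [D₀.lab == false]
12. n5.acc = "nyy"  [D₀.acc ++ "y"]
13. n6.idx = 5  [terminal]
14. n7.key = "pr"  [terminal]
15. n5.ok = -7  [f.idx * -1 - 2]
16. n4.ok = 17  [17]
17. n9.lim = "qp"  ["qp"]
18. n10.idx = -5  [terminal]
19. n11.hot = false  [terminal]
20. n12.hot = false  [terminal]
21. n9.cnt = "kv"  ["kv"]
22. n13.key = "yv"  [terminal]
23. n14.key = "mu"  [terminal]
24. n8.ok = false  [false]
25. n8.idx = 26  [26]
26. n8.val = 14  [len(A.cnt) + 12]
27. n0.ok = true  [not S₂.ok]
28. n0.idx = 9  [S₁.idx + 4]
29. n0.val = 30  [D.ok + S₁.idx + 8]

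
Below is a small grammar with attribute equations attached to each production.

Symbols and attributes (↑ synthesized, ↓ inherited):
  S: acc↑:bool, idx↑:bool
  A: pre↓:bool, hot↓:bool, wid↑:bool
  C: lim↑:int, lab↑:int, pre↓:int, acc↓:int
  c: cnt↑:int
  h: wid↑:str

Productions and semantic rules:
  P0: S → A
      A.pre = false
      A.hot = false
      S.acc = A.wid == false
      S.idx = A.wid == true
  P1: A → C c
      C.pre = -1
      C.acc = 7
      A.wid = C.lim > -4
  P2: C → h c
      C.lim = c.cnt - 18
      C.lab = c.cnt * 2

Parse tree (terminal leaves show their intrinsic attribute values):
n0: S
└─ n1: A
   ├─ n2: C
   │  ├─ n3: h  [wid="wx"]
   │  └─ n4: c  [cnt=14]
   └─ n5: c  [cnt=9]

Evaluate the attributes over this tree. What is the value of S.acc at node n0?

true

1. n1.pre = false  [false]
2. n1.hot = false  [false]
3. n2.pre = -1  [-1]
4. n2.acc = 7  [7]
5. n3.wid = "wx"  [terminal]
6. n4.cnt = 14  [terminal]
7. n2.lim = -4  [c.cnt - 18]
8. n2.lab = 28  [c.cnt * 2]
9. n5.cnt = 9  [terminal]
10. n1.wid = false  [C.lim > -4]
11. n0.acc = true  [A.wid == false]
12. n0.idx = false  [A.wid == true]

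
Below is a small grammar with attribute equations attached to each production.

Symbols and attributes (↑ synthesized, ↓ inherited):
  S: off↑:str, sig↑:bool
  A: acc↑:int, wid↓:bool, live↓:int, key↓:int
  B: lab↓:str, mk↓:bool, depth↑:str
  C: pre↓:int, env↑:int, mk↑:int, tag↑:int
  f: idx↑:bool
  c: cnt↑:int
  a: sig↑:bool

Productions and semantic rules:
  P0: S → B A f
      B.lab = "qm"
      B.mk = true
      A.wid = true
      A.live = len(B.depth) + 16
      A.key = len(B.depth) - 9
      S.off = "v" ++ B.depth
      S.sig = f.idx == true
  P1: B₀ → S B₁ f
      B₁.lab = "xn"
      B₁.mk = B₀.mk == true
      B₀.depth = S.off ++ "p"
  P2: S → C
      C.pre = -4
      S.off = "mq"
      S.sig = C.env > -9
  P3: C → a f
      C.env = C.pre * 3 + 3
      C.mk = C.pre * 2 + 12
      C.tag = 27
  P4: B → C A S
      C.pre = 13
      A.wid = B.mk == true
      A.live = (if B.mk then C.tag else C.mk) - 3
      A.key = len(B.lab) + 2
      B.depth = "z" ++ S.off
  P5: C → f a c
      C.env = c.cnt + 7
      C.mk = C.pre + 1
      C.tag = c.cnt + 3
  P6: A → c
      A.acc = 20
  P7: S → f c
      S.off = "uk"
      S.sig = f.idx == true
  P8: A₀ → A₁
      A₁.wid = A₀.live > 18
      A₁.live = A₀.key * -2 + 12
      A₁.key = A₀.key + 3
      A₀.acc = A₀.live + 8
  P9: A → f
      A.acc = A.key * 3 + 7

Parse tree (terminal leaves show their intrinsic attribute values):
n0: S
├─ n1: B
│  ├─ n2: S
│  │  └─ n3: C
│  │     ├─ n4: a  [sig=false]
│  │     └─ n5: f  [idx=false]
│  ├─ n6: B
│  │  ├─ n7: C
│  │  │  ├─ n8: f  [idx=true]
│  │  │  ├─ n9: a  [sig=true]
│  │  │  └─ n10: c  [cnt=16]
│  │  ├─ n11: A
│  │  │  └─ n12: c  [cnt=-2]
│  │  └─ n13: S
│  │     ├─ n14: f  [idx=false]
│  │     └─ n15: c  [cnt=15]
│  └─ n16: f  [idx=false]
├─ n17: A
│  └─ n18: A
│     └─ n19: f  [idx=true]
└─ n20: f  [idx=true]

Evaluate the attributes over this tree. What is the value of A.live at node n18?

1. n1.lab = "qm"  ["qm"]
2. n1.mk = true  [true]
3. n3.pre = -4  [-4]
4. n4.sig = false  [terminal]
5. n5.idx = false  [terminal]
6. n3.env = -9  [C.pre * 3 + 3]
7. n3.mk = 4  [C.pre * 2 + 12]
8. n3.tag = 27  [27]
9. n2.off = "mq"  ["mq"]
10. n2.sig = false  [C.env > -9]
11. n6.lab = "xn"  ["xn"]
12. n6.mk = true  [B₀.mk == true]
13. n7.pre = 13  [13]
14. n8.idx = true  [terminal]
15. n9.sig = true  [terminal]
16. n10.cnt = 16  [terminal]
17. n7.env = 23  [c.cnt + 7]
18. n7.mk = 14  [C.pre + 1]
19. n7.tag = 19  [c.cnt + 3]
20. n11.wid = true  [B.mk == true]
21. n11.live = 16  [(if B.mk then C.tag else C.mk) - 3]
22. n11.key = 4  [len(B.lab) + 2]
23. n12.cnt = -2  [terminal]
24. n11.acc = 20  [20]
25. n14.idx = false  [terminal]
26. n15.cnt = 15  [terminal]
27. n13.off = "uk"  ["uk"]
28. n13.sig = false  [f.idx == true]
29. n6.depth = "zuk"  ["z" ++ S.off]
30. n16.idx = false  [terminal]
31. n1.depth = "mqp"  [S.off ++ "p"]
32. n17.wid = true  [true]
33. n17.live = 19  [len(B.depth) + 16]
34. n17.key = -6  [len(B.depth) - 9]
35. n18.wid = true  [A₀.live > 18]
36. n18.live = 24  [A₀.key * -2 + 12]
37. n18.key = -3  [A₀.key + 3]
38. n19.idx = true  [terminal]
39. n18.acc = -2  [A.key * 3 + 7]
40. n17.acc = 27  [A₀.live + 8]
41. n20.idx = true  [terminal]
42. n0.off = "vmqp"  ["v" ++ B.depth]
43. n0.sig = true  [f.idx == true]

24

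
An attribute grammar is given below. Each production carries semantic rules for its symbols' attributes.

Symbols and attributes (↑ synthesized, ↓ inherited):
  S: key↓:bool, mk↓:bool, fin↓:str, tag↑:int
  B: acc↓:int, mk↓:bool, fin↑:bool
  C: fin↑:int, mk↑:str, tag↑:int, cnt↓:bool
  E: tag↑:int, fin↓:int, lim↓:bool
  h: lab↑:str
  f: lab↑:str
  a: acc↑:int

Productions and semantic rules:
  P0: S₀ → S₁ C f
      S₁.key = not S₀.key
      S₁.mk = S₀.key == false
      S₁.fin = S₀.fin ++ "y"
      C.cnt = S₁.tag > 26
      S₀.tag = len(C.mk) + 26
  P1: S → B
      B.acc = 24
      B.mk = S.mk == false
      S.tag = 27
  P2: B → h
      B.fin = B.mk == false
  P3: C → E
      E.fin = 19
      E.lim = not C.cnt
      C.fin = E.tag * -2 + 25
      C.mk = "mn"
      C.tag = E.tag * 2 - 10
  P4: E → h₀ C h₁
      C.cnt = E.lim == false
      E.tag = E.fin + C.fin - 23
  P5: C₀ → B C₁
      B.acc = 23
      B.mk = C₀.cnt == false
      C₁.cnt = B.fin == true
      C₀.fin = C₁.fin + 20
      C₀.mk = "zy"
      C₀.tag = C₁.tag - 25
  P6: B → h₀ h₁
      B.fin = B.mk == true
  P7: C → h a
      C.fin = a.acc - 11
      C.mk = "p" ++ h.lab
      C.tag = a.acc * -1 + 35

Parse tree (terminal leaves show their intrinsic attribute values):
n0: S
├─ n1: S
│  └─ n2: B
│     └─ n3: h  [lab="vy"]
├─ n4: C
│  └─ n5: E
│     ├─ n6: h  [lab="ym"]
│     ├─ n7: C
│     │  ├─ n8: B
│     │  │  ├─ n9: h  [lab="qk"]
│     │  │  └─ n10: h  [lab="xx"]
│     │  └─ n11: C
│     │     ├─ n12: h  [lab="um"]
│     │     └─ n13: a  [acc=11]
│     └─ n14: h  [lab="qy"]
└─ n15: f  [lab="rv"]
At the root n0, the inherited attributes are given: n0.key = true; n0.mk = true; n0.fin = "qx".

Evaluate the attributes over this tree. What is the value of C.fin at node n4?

1. n0.key = true  [given at root]
2. n0.mk = true  [given at root]
3. n0.fin = "qx"  [given at root]
4. n1.key = false  [not S₀.key]
5. n1.mk = false  [S₀.key == false]
6. n1.fin = "qxy"  [S₀.fin ++ "y"]
7. n2.acc = 24  [24]
8. n2.mk = true  [S.mk == false]
9. n3.lab = "vy"  [terminal]
10. n2.fin = false  [B.mk == false]
11. n1.tag = 27  [27]
12. n4.cnt = true  [S₁.tag > 26]
13. n5.fin = 19  [19]
14. n5.lim = false  [not C.cnt]
15. n6.lab = "ym"  [terminal]
16. n7.cnt = true  [E.lim == false]
17. n8.acc = 23  [23]
18. n8.mk = false  [C₀.cnt == false]
19. n9.lab = "qk"  [terminal]
20. n10.lab = "xx"  [terminal]
21. n8.fin = false  [B.mk == true]
22. n11.cnt = false  [B.fin == true]
23. n12.lab = "um"  [terminal]
24. n13.acc = 11  [terminal]
25. n11.fin = 0  [a.acc - 11]
26. n11.mk = "pum"  ["p" ++ h.lab]
27. n11.tag = 24  [a.acc * -1 + 35]
28. n7.fin = 20  [C₁.fin + 20]
29. n7.mk = "zy"  ["zy"]
30. n7.tag = -1  [C₁.tag - 25]
31. n14.lab = "qy"  [terminal]
32. n5.tag = 16  [E.fin + C.fin - 23]
33. n4.fin = -7  [E.tag * -2 + 25]
34. n4.mk = "mn"  ["mn"]
35. n4.tag = 22  [E.tag * 2 - 10]
36. n15.lab = "rv"  [terminal]
37. n0.tag = 28  [len(C.mk) + 26]

-7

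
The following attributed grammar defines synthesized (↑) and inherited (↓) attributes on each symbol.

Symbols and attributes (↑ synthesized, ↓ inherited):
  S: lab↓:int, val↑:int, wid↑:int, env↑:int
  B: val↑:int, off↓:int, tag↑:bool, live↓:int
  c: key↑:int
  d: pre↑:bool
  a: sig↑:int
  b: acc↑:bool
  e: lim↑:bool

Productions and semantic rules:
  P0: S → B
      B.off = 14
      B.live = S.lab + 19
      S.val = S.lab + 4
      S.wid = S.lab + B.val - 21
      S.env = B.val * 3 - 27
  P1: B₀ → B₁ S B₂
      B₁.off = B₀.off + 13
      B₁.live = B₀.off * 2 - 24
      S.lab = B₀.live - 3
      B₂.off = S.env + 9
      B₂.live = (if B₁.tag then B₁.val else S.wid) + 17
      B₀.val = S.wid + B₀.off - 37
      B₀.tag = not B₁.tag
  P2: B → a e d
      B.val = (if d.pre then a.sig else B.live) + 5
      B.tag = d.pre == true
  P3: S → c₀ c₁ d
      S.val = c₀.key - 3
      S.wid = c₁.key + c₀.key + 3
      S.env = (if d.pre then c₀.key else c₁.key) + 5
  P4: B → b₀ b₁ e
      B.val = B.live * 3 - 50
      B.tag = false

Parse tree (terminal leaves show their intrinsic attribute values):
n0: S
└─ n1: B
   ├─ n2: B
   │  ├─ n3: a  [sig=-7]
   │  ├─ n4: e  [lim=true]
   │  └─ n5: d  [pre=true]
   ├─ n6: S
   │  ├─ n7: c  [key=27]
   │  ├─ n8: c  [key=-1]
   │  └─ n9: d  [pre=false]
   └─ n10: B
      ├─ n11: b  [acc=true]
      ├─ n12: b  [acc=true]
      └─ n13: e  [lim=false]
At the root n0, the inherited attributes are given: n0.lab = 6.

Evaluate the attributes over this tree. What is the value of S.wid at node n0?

-9

1. n0.lab = 6  [given at root]
2. n1.off = 14  [14]
3. n1.live = 25  [S.lab + 19]
4. n2.off = 27  [B₀.off + 13]
5. n2.live = 4  [B₀.off * 2 - 24]
6. n3.sig = -7  [terminal]
7. n4.lim = true  [terminal]
8. n5.pre = true  [terminal]
9. n2.val = -2  [(if d.pre then a.sig else B.live) + 5]
10. n2.tag = true  [d.pre == true]
11. n6.lab = 22  [B₀.live - 3]
12. n7.key = 27  [terminal]
13. n8.key = -1  [terminal]
14. n9.pre = false  [terminal]
15. n6.val = 24  [c₀.key - 3]
16. n6.wid = 29  [c₁.key + c₀.key + 3]
17. n6.env = 4  [(if d.pre then c₀.key else c₁.key) + 5]
18. n10.off = 13  [S.env + 9]
19. n10.live = 15  [(if B₁.tag then B₁.val else S.wid) + 17]
20. n11.acc = true  [terminal]
21. n12.acc = true  [terminal]
22. n13.lim = false  [terminal]
23. n10.val = -5  [B.live * 3 - 50]
24. n10.tag = false  [false]
25. n1.val = 6  [S.wid + B₀.off - 37]
26. n1.tag = false  [not B₁.tag]
27. n0.val = 10  [S.lab + 4]
28. n0.wid = -9  [S.lab + B.val - 21]
29. n0.env = -9  [B.val * 3 - 27]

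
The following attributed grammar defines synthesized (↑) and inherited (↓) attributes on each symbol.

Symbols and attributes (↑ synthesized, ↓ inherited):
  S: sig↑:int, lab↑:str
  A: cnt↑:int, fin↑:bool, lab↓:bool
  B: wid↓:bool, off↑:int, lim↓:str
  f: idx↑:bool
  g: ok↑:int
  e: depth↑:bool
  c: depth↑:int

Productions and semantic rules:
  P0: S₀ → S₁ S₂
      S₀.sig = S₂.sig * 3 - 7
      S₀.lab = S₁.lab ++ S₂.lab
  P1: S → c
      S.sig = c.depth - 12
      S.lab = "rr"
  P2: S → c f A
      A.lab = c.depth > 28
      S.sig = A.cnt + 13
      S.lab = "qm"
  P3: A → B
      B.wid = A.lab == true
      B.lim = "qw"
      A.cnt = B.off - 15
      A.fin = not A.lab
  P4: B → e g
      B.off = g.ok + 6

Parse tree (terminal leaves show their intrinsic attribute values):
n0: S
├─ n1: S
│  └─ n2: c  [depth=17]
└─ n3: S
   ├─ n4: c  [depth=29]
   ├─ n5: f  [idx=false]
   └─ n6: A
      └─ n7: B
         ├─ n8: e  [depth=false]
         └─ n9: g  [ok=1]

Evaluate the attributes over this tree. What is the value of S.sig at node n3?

5

1. n2.depth = 17  [terminal]
2. n1.sig = 5  [c.depth - 12]
3. n1.lab = "rr"  ["rr"]
4. n4.depth = 29  [terminal]
5. n5.idx = false  [terminal]
6. n6.lab = true  [c.depth > 28]
7. n7.wid = true  [A.lab == true]
8. n7.lim = "qw"  ["qw"]
9. n8.depth = false  [terminal]
10. n9.ok = 1  [terminal]
11. n7.off = 7  [g.ok + 6]
12. n6.cnt = -8  [B.off - 15]
13. n6.fin = false  [not A.lab]
14. n3.sig = 5  [A.cnt + 13]
15. n3.lab = "qm"  ["qm"]
16. n0.sig = 8  [S₂.sig * 3 - 7]
17. n0.lab = "rrqm"  [S₁.lab ++ S₂.lab]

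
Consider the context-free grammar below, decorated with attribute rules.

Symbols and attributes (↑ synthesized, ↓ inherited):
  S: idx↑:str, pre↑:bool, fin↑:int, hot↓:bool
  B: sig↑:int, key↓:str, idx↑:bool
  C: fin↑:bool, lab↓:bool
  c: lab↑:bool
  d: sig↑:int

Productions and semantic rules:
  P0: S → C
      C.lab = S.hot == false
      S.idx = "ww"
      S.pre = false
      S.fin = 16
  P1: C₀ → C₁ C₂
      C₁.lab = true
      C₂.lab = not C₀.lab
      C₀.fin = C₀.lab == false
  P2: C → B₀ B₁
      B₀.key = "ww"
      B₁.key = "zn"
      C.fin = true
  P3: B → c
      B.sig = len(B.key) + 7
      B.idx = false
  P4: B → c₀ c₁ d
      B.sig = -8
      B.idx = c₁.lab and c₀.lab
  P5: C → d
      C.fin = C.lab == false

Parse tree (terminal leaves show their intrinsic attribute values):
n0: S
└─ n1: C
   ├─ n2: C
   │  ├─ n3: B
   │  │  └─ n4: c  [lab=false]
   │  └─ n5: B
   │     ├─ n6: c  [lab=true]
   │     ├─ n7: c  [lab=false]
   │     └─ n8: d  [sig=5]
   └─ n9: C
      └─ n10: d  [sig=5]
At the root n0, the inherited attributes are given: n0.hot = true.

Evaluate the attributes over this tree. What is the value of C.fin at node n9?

false

1. n0.hot = true  [given at root]
2. n1.lab = false  [S.hot == false]
3. n2.lab = true  [true]
4. n3.key = "ww"  ["ww"]
5. n4.lab = false  [terminal]
6. n3.sig = 9  [len(B.key) + 7]
7. n3.idx = false  [false]
8. n5.key = "zn"  ["zn"]
9. n6.lab = true  [terminal]
10. n7.lab = false  [terminal]
11. n8.sig = 5  [terminal]
12. n5.sig = -8  [-8]
13. n5.idx = false  [c₁.lab and c₀.lab]
14. n2.fin = true  [true]
15. n9.lab = true  [not C₀.lab]
16. n10.sig = 5  [terminal]
17. n9.fin = false  [C.lab == false]
18. n1.fin = true  [C₀.lab == false]
19. n0.idx = "ww"  ["ww"]
20. n0.pre = false  [false]
21. n0.fin = 16  [16]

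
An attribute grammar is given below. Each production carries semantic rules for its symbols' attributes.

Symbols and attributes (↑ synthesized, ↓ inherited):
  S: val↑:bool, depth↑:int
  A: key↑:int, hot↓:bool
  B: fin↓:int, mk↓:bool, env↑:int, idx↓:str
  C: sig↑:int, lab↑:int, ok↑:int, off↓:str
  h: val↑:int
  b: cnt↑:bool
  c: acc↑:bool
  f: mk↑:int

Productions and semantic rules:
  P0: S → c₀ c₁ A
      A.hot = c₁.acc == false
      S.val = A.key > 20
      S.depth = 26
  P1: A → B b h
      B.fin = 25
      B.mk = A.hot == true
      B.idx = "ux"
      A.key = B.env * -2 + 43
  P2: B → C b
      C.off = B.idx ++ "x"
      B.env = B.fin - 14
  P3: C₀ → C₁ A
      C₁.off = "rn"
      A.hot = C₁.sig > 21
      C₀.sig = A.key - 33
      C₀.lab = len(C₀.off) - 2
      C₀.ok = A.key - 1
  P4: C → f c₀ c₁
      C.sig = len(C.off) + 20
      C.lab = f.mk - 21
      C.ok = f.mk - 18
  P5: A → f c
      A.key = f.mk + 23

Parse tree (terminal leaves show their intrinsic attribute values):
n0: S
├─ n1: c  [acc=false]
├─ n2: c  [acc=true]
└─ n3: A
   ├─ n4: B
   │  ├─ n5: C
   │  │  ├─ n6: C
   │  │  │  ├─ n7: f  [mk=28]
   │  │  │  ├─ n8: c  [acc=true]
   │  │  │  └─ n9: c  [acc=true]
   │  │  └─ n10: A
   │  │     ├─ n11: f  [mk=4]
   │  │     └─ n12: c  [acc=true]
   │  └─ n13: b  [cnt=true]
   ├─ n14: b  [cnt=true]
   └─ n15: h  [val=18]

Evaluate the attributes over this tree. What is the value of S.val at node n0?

1. n1.acc = false  [terminal]
2. n2.acc = true  [terminal]
3. n3.hot = false  [c₁.acc == false]
4. n4.fin = 25  [25]
5. n4.mk = false  [A.hot == true]
6. n4.idx = "ux"  ["ux"]
7. n5.off = "uxx"  [B.idx ++ "x"]
8. n6.off = "rn"  ["rn"]
9. n7.mk = 28  [terminal]
10. n8.acc = true  [terminal]
11. n9.acc = true  [terminal]
12. n6.sig = 22  [len(C.off) + 20]
13. n6.lab = 7  [f.mk - 21]
14. n6.ok = 10  [f.mk - 18]
15. n10.hot = true  [C₁.sig > 21]
16. n11.mk = 4  [terminal]
17. n12.acc = true  [terminal]
18. n10.key = 27  [f.mk + 23]
19. n5.sig = -6  [A.key - 33]
20. n5.lab = 1  [len(C₀.off) - 2]
21. n5.ok = 26  [A.key - 1]
22. n13.cnt = true  [terminal]
23. n4.env = 11  [B.fin - 14]
24. n14.cnt = true  [terminal]
25. n15.val = 18  [terminal]
26. n3.key = 21  [B.env * -2 + 43]
27. n0.val = true  [A.key > 20]
28. n0.depth = 26  [26]

true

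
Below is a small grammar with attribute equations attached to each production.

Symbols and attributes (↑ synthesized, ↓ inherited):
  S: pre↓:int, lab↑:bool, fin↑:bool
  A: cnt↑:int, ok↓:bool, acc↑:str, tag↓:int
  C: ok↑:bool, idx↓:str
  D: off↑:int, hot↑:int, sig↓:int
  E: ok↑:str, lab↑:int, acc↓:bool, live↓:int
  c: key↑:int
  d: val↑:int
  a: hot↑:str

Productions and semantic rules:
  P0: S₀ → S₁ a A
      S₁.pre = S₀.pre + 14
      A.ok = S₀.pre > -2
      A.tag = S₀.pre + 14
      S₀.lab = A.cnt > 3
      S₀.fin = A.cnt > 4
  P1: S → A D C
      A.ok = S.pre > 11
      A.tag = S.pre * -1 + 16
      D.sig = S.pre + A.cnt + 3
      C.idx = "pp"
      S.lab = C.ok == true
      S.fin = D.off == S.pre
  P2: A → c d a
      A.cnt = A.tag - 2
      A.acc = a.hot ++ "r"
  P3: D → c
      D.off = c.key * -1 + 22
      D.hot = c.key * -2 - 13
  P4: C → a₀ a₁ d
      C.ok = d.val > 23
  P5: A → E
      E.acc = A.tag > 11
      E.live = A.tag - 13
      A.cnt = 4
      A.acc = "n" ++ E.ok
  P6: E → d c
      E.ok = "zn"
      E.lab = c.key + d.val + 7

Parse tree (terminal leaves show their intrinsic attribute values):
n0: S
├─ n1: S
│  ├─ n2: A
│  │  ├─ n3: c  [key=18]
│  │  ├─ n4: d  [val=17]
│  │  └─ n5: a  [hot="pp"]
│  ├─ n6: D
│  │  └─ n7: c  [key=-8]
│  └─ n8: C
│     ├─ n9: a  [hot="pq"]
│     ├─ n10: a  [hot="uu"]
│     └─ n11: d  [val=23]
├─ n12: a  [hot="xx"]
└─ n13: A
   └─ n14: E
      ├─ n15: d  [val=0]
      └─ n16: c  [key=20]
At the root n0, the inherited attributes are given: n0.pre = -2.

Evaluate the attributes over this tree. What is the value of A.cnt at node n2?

2

1. n0.pre = -2  [given at root]
2. n1.pre = 12  [S₀.pre + 14]
3. n2.ok = true  [S.pre > 11]
4. n2.tag = 4  [S.pre * -1 + 16]
5. n3.key = 18  [terminal]
6. n4.val = 17  [terminal]
7. n5.hot = "pp"  [terminal]
8. n2.cnt = 2  [A.tag - 2]
9. n2.acc = "ppr"  [a.hot ++ "r"]
10. n6.sig = 17  [S.pre + A.cnt + 3]
11. n7.key = -8  [terminal]
12. n6.off = 30  [c.key * -1 + 22]
13. n6.hot = 3  [c.key * -2 - 13]
14. n8.idx = "pp"  ["pp"]
15. n9.hot = "pq"  [terminal]
16. n10.hot = "uu"  [terminal]
17. n11.val = 23  [terminal]
18. n8.ok = false  [d.val > 23]
19. n1.lab = false  [C.ok == true]
20. n1.fin = false  [D.off == S.pre]
21. n12.hot = "xx"  [terminal]
22. n13.ok = false  [S₀.pre > -2]
23. n13.tag = 12  [S₀.pre + 14]
24. n14.acc = true  [A.tag > 11]
25. n14.live = -1  [A.tag - 13]
26. n15.val = 0  [terminal]
27. n16.key = 20  [terminal]
28. n14.ok = "zn"  ["zn"]
29. n14.lab = 27  [c.key + d.val + 7]
30. n13.cnt = 4  [4]
31. n13.acc = "nzn"  ["n" ++ E.ok]
32. n0.lab = true  [A.cnt > 3]
33. n0.fin = false  [A.cnt > 4]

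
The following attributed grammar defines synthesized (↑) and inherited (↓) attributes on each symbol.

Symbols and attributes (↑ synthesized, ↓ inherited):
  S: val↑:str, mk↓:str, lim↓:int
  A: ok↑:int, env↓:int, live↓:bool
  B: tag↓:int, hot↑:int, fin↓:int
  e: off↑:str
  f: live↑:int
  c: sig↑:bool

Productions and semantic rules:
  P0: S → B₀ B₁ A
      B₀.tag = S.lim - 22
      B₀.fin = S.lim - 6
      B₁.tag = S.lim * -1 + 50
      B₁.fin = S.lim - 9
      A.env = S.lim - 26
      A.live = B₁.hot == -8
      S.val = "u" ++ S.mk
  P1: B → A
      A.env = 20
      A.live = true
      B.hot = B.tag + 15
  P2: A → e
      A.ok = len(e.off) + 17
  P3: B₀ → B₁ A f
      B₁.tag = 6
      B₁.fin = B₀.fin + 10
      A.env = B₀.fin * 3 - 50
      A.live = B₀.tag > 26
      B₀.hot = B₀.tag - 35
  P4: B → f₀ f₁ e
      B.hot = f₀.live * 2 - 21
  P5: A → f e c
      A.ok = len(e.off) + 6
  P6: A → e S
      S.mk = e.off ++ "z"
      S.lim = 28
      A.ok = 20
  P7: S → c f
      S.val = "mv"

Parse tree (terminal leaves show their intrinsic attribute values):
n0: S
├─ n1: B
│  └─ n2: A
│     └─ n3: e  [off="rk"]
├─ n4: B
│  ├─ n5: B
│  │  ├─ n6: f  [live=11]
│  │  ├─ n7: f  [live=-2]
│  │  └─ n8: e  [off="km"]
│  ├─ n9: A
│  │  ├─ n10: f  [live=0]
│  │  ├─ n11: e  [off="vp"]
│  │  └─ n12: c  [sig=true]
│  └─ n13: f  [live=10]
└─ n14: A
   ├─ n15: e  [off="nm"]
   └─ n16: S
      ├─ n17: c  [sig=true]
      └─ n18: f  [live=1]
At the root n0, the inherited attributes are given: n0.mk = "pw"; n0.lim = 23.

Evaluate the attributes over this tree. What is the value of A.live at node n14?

1. n0.mk = "pw"  [given at root]
2. n0.lim = 23  [given at root]
3. n1.tag = 1  [S.lim - 22]
4. n1.fin = 17  [S.lim - 6]
5. n2.env = 20  [20]
6. n2.live = true  [true]
7. n3.off = "rk"  [terminal]
8. n2.ok = 19  [len(e.off) + 17]
9. n1.hot = 16  [B.tag + 15]
10. n4.tag = 27  [S.lim * -1 + 50]
11. n4.fin = 14  [S.lim - 9]
12. n5.tag = 6  [6]
13. n5.fin = 24  [B₀.fin + 10]
14. n6.live = 11  [terminal]
15. n7.live = -2  [terminal]
16. n8.off = "km"  [terminal]
17. n5.hot = 1  [f₀.live * 2 - 21]
18. n9.env = -8  [B₀.fin * 3 - 50]
19. n9.live = true  [B₀.tag > 26]
20. n10.live = 0  [terminal]
21. n11.off = "vp"  [terminal]
22. n12.sig = true  [terminal]
23. n9.ok = 8  [len(e.off) + 6]
24. n13.live = 10  [terminal]
25. n4.hot = -8  [B₀.tag - 35]
26. n14.env = -3  [S.lim - 26]
27. n14.live = true  [B₁.hot == -8]
28. n15.off = "nm"  [terminal]
29. n16.mk = "nmz"  [e.off ++ "z"]
30. n16.lim = 28  [28]
31. n17.sig = true  [terminal]
32. n18.live = 1  [terminal]
33. n16.val = "mv"  ["mv"]
34. n14.ok = 20  [20]
35. n0.val = "upw"  ["u" ++ S.mk]

true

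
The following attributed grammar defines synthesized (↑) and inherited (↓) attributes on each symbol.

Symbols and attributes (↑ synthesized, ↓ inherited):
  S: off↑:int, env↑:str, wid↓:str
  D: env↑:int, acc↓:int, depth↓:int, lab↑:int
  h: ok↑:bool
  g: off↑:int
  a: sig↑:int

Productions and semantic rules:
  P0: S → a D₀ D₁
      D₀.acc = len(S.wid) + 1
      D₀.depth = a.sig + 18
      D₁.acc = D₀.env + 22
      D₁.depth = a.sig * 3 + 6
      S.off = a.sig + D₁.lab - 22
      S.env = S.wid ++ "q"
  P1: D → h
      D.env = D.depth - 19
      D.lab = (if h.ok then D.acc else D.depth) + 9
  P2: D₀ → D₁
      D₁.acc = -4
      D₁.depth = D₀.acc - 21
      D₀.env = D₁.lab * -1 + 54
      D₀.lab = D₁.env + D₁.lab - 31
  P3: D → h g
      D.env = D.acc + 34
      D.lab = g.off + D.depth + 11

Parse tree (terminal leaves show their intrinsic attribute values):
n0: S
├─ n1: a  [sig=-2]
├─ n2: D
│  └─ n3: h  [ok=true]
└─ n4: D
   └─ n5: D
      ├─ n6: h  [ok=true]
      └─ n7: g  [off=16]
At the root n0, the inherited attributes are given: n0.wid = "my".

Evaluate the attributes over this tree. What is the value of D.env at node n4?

29

1. n0.wid = "my"  [given at root]
2. n1.sig = -2  [terminal]
3. n2.acc = 3  [len(S.wid) + 1]
4. n2.depth = 16  [a.sig + 18]
5. n3.ok = true  [terminal]
6. n2.env = -3  [D.depth - 19]
7. n2.lab = 12  [(if h.ok then D.acc else D.depth) + 9]
8. n4.acc = 19  [D₀.env + 22]
9. n4.depth = 0  [a.sig * 3 + 6]
10. n5.acc = -4  [-4]
11. n5.depth = -2  [D₀.acc - 21]
12. n6.ok = true  [terminal]
13. n7.off = 16  [terminal]
14. n5.env = 30  [D.acc + 34]
15. n5.lab = 25  [g.off + D.depth + 11]
16. n4.env = 29  [D₁.lab * -1 + 54]
17. n4.lab = 24  [D₁.env + D₁.lab - 31]
18. n0.off = 0  [a.sig + D₁.lab - 22]
19. n0.env = "myq"  [S.wid ++ "q"]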